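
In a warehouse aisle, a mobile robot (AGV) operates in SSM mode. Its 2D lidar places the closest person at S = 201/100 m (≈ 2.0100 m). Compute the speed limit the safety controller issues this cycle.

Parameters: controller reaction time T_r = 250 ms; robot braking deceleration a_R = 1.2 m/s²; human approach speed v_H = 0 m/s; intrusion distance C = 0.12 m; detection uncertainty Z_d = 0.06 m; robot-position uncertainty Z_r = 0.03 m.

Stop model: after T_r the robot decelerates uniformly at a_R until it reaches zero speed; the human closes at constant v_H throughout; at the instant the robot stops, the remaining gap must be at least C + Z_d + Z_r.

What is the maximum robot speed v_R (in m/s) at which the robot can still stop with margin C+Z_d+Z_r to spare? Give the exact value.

quadratic (5/12)·v² + (1/4)·v + (-9/5) = 0
  disc = (1/4)² − 4·(5/12)·(-9/5) = 49/16 ; √disc = 7/4
  v_R = (−(1/4) + 7/4) / (2·(5/12)) = 9/5 m/s
check:
stop time T_s = (9/5)/(6/5) = 1.5000 s
robot covers v_R·T_r = 1.8000·0.2500 = 0.4500 m before braking
robot under decel: 1.8000²/(2·1.2000) = 1.3500 m
person approaches 0.0000·(0.2500+1.5000) = 0.0000 m
margins: 0.1200+0.0600+0.0300 = 0.2100 m
sum ≈ 0.4500+1.3500+0.0000+0.2100 ≈ 2.0100 m = S ✓

v_R_max = 9/5 m/s = 1.8000 m/s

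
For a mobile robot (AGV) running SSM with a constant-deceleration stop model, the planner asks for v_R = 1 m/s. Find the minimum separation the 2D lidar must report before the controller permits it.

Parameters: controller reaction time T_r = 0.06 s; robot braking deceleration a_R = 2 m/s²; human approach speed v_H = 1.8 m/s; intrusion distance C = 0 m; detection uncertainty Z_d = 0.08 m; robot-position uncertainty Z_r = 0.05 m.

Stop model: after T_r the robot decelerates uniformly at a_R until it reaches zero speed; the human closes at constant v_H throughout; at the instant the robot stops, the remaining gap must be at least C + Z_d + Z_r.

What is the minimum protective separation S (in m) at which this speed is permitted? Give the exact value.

S_min = 181/125 m = 1.4480 m

T_s = v_R/a_R = 1/2 = 0.5000 s
reaction-phase robot travel = 1.0000·0.0600 = 0.0600 m
robot covers 1.0000·0.5000 − ½·2.0000·0.5000² = 0.2500 m while stopping
person approaches 1.8000·(0.0600+0.5000) = 1.0080 m
C+Z_d+Z_r = 0.0000+0.0800+0.0500 = 0.1300 m
S_min ≈ 0.0600+0.2500+1.0080+0.1300  ⇒  S_min = 181/125 m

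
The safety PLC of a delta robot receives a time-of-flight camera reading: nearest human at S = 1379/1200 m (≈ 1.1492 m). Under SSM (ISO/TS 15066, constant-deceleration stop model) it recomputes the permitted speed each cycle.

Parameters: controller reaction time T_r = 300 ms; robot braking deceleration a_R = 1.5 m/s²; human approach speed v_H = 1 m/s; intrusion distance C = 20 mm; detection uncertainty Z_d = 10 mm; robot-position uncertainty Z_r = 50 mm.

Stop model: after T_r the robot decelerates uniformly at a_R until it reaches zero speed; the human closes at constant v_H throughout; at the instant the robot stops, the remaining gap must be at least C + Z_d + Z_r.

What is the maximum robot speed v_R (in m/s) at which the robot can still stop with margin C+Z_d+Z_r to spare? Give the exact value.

quadratic (1/3)·v² + (29/30)·v + (-923/1200) = 0
  disc = (29/30)² − 4·(1/3)·(-923/1200) = 49/25 ; √disc = 7/5
  v_R = (−(29/30) + 7/5) / (2·(1/3)) = 13/20 m/s
check:
stop time T_s = (13/20)/(3/2) = 0.4333 s
reaction-phase robot travel = 0.6500·0.3000 = 0.1950 m
robot covers 0.6500·0.4333 − ½·1.5000·0.4333² = 0.1408 m while stopping
person approaches 1.0000·(0.3000+0.4333) = 0.7333 m
margins: 0.0200+0.0100+0.0500 = 0.0800 m
sum ≈ 0.1950+0.1408+0.7333+0.0800 ≈ 1.1492 m = S ✓

v_R_max = 13/20 m/s = 0.6500 m/s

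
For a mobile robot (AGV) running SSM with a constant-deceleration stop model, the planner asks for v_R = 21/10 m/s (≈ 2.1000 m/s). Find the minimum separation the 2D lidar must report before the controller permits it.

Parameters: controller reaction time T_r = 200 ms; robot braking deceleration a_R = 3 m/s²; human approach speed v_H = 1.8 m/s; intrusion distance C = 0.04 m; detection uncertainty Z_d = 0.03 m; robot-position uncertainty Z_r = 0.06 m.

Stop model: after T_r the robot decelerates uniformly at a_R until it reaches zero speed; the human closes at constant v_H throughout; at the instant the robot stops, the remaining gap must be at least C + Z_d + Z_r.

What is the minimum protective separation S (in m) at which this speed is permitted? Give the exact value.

S_min = 581/200 m = 2.9050 m

stop time T_s = (21/10)/3 = 0.7000 s
reaction-phase robot travel = 2.1000·0.2000 = 0.4200 m
braking distance = 2.1000²/(2·3.0000) = 0.7350 m
person approaches 1.8000·(0.2000+0.7000) = 1.6200 m
C+Z_d+Z_r = 0.0400+0.0300+0.0600 = 0.1300 m
S_min ≈ 0.4200+0.7350+1.6200+0.1300  ⇒  S_min = 581/200 m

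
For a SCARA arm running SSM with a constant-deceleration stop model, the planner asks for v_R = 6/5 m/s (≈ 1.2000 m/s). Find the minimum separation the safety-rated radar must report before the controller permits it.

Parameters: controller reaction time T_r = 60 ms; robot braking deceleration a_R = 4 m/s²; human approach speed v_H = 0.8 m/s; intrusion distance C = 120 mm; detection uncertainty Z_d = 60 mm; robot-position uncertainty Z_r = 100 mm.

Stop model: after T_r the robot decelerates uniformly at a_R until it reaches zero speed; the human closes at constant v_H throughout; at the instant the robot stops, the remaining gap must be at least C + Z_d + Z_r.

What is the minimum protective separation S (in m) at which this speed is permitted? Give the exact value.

S_min = 41/50 m = 0.8200 m

stop time T_s = (6/5)/4 = 0.3000 s
robot in T_r: 1.2000·0.0600 = 0.0720 m
robot covers 1.2000·0.3000 − ½·4.0000·0.3000² = 0.1800 m while stopping
human over T_r+T_s: 0.8000·(0.0600+0.3000) = 0.2880 m
residual clearance needed = 0.1200+0.0600+0.1000 = 0.2800 m
S_min ≈ 0.0720+0.1800+0.2880+0.2800  ⇒  S_min = 41/50 m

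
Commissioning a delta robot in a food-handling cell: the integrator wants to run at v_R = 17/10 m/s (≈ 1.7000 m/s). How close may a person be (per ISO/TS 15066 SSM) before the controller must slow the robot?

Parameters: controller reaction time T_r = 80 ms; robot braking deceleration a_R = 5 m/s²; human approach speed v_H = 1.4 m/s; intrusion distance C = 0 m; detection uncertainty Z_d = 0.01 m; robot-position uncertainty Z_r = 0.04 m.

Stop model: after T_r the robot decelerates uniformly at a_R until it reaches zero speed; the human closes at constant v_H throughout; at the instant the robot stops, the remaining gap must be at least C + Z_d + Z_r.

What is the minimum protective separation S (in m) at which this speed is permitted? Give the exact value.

stop time T_s = (17/10)/5 = 0.3400 s
reaction-phase robot travel = 1.7000·0.0800 = 0.1360 m
robot covers 1.7000·0.3400 − ½·5.0000·0.3400² = 0.2890 m while stopping
person approaches 1.4000·(0.0800+0.3400) = 0.5880 m
residual clearance needed = 0.0000+0.0100+0.0400 = 0.0500 m
S_min ≈ 0.1360+0.2890+0.5880+0.0500  ⇒  S_min = 1063/1000 m

S_min = 1063/1000 m = 1.0630 m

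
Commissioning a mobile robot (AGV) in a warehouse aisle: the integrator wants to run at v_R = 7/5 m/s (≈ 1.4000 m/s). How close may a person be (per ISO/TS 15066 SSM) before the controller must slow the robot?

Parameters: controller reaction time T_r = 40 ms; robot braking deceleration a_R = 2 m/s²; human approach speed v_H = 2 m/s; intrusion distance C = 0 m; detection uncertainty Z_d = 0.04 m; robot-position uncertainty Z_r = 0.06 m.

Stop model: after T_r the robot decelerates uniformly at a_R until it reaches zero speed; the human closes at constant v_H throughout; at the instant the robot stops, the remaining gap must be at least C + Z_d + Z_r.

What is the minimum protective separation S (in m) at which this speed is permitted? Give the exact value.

S_min = 1063/500 m = 2.1260 m

stop time T_s = (7/5)/2 = 0.7000 s
robot in T_r: 1.4000·0.0400 = 0.0560 m
braking distance = 1.4000²/(2·2.0000) = 0.4900 m
person approaches 2.0000·(0.0400+0.7000) = 1.4800 m
residual clearance needed = 0.0000+0.0400+0.0600 = 0.1000 m
S_min ≈ 0.0560+0.4900+1.4800+0.1000  ⇒  S_min = 1063/500 m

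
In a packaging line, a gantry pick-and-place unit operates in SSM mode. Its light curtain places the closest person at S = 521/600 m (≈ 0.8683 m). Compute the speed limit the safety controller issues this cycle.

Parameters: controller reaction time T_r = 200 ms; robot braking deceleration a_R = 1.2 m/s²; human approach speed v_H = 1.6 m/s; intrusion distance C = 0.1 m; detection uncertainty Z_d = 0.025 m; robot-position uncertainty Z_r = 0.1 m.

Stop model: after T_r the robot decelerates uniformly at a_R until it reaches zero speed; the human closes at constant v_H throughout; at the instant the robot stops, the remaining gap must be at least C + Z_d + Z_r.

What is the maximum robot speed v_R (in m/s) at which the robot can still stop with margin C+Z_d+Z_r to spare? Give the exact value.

v_R_max = 1/5 m/s = 0.2000 m/s

collect terms ⇒ (5/12)·v_R² + (23/15)·v_R + (-97/300) = 0
  disc = (23/15)² − 4·(5/12)·(-97/300) = 289/100 ; √disc = 17/10
  v_R = (−(23/15) + 17/10) / (2·(5/12)) = 1/5 m/s
check:
braking lasts T_s = (1/5)/(6/5) = 0.1667 s
robot in T_r: 0.2000·0.2000 = 0.0400 m
robot covers 0.2000·0.1667 − ½·1.2000·0.1667² = 0.0167 m while stopping
human closes 1.6000·0.3667 = 0.5867 m
residual clearance needed = 0.1000+0.0250+0.1000 = 0.2250 m
sum ≈ 0.0400+0.0167+0.5867+0.2250 ≈ 0.8683 m = S ✓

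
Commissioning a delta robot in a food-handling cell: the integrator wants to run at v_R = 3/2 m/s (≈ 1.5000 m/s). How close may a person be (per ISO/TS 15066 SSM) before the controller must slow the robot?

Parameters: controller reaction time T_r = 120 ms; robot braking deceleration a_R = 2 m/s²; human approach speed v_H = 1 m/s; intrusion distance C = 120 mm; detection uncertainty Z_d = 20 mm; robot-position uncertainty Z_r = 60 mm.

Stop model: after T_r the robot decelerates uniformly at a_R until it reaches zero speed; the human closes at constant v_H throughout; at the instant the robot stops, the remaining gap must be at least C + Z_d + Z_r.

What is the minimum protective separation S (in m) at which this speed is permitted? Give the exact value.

stop time T_s = (3/2)/2 = 0.7500 s
robot in T_r: 1.5000·0.1200 = 0.1800 m
braking distance = 1.5000²/(2·2.0000) = 0.5625 m
human over T_r+T_s: 1.0000·(0.1200+0.7500) = 0.8700 m
C+Z_d+Z_r = 0.1200+0.0200+0.0600 = 0.2000 m
S_min ≈ 0.1800+0.5625+0.8700+0.2000  ⇒  S_min = 29/16 m

S_min = 29/16 m = 1.8125 m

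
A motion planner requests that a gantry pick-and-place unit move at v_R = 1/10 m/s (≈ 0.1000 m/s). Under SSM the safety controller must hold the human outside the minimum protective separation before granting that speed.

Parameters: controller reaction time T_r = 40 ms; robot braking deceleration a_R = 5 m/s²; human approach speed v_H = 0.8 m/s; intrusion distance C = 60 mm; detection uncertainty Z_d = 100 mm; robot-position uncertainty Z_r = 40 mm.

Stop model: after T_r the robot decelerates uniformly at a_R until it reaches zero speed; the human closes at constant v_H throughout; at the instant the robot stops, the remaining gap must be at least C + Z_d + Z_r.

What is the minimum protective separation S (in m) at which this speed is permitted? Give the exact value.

S_min = 253/1000 m = 0.2530 m

braking lasts T_s = (1/10)/5 = 0.0200 s
robot in T_r: 0.1000·0.0400 = 0.0040 m
braking distance = 0.1000²/(2·5.0000) = 0.0010 m
human over T_r+T_s: 0.8000·(0.0400+0.0200) = 0.0480 m
C+Z_d+Z_r = 0.0600+0.1000+0.0400 = 0.2000 m
S_min ≈ 0.0040+0.0010+0.0480+0.2000  ⇒  S_min = 253/1000 m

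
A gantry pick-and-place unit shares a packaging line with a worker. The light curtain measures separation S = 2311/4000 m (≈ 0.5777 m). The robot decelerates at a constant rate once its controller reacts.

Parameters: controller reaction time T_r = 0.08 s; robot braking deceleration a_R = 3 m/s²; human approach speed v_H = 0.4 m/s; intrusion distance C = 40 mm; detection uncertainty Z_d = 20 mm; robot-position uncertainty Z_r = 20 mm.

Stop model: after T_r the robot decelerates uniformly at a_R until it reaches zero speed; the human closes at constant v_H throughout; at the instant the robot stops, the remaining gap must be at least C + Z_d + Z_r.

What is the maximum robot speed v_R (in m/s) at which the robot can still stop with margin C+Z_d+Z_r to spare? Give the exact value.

v_R_max = 23/20 m/s = 1.1500 m/s

at the boundary: (1/6)·v² + (16/75)·v + (-1863/4000) = 0
  disc = (16/75)² − 4·(1/6)·(-1863/4000) = 32041/90000 ; √disc = 179/300
  v_R = (−(16/75) + 179/300) / (2·(1/6)) = 23/20 m/s
check:
stop time T_s = (23/20)/3 = 0.3833 s
robot covers v_R·T_r = 1.1500·0.0800 = 0.0920 m before braking
robot under decel: 1.1500²/(2·3.0000) = 0.2204 m
human over T_r+T_s: 0.4000·(0.0800+0.3833) = 0.1853 m
margins: 0.0400+0.0200+0.0200 = 0.0800 m
sum ≈ 0.0920+0.2204+0.1853+0.0800 ≈ 0.5777 m = S ✓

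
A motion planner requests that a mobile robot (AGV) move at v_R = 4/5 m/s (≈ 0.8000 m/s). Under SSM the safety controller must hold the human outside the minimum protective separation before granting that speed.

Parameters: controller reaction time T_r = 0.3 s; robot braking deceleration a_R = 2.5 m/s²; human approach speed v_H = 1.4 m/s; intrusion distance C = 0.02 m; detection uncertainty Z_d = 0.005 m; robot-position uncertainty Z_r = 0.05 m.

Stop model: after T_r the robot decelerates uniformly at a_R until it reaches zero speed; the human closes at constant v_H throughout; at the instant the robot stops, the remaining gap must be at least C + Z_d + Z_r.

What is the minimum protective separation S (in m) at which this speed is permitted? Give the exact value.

braking lasts T_s = (4/5)/(5/2) = 0.3200 s
reaction-phase robot travel = 0.8000·0.3000 = 0.2400 m
robot under decel: 0.8000²/(2·2.5000) = 0.1280 m
human closes 1.4000·0.6200 = 0.8680 m
residual clearance needed = 0.0200+0.0050+0.0500 = 0.0750 m
S_min ≈ 0.2400+0.1280+0.8680+0.0750  ⇒  S_min = 1311/1000 m

S_min = 1311/1000 m = 1.3110 m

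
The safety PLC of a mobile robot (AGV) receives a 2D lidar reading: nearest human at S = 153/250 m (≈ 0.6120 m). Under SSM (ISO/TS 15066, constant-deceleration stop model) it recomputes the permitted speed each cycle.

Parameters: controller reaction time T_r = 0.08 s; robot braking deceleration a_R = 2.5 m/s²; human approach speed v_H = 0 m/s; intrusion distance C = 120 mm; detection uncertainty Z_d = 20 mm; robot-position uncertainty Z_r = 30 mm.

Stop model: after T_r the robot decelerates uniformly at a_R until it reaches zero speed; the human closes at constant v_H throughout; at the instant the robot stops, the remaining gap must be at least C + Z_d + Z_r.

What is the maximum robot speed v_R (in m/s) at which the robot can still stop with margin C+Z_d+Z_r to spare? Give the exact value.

v_R_max = 13/10 m/s = 1.3000 m/s

collect terms ⇒ (1/5)·v_R² + (2/25)·v_R + (-221/500) = 0
  disc = (2/25)² − 4·(1/5)·(-221/500) = 9/25 ; √disc = 3/5
  v_R = (−(2/25) + 3/5) / (2·(1/5)) = 13/10 m/s
check:
T_s = v_R/a_R = (13/10)/(5/2) = 0.5200 s
robot covers v_R·T_r = 1.3000·0.0800 = 0.1040 m before braking
robot under decel: 1.3000²/(2·2.5000) = 0.3380 m
human over T_r+T_s: 0.0000·(0.0800+0.5200) = 0.0000 m
margins: 0.1200+0.0200+0.0300 = 0.1700 m
sum ≈ 0.1040+0.3380+0.0000+0.1700 ≈ 0.6120 m = S ✓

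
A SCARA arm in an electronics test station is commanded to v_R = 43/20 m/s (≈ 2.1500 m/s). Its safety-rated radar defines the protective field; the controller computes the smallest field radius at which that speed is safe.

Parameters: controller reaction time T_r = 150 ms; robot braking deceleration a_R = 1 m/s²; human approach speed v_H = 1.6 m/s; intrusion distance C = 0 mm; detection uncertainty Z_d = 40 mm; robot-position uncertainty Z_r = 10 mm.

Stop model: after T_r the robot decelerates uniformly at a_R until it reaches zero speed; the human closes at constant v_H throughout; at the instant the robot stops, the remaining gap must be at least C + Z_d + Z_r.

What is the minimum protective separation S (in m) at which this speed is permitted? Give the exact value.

S_min = 5091/800 m = 6.3637 m

T_s = v_R/a_R = (43/20)/1 = 2.1500 s
robot covers v_R·T_r = 2.1500·0.1500 = 0.3225 m before braking
robot covers 2.1500·2.1500 − ½·1.0000·2.1500² = 2.3112 m while stopping
human over T_r+T_s: 1.6000·(0.1500+2.1500) = 3.6800 m
residual clearance needed = 0.0000+0.0400+0.0100 = 0.0500 m
S_min ≈ 0.3225+2.3112+3.6800+0.0500  ⇒  S_min = 5091/800 m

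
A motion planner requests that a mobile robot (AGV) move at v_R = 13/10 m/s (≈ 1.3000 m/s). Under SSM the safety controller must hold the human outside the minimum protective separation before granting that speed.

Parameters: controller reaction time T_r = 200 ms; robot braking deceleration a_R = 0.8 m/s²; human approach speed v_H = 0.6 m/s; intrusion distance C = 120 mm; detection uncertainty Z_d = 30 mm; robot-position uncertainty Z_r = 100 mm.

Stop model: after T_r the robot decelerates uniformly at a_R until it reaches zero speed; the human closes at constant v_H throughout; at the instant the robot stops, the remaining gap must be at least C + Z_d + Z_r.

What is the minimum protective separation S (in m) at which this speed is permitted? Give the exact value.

stop time T_s = (13/10)/(4/5) = 1.6250 s
robot covers v_R·T_r = 1.3000·0.2000 = 0.2600 m before braking
braking distance = 1.3000²/(2·0.8000) = 1.0562 m
human over T_r+T_s: 0.6000·(0.2000+1.6250) = 1.0950 m
margins: 0.1200+0.0300+0.1000 = 0.2500 m
S_min ≈ 0.2600+1.0562+1.0950+0.2500  ⇒  S_min = 2129/800 m

S_min = 2129/800 m = 2.6612 m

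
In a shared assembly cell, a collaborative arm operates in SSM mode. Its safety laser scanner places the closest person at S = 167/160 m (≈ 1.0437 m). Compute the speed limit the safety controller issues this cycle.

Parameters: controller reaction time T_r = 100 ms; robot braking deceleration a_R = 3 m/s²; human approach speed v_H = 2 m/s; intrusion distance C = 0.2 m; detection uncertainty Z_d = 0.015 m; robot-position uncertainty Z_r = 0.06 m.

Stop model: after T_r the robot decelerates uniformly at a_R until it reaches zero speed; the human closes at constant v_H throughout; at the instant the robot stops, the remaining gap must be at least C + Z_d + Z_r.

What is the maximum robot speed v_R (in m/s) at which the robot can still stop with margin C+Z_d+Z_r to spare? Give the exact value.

collect terms ⇒ (1/6)·v_R² + (23/30)·v_R + (-91/160) = 0
  disc = (23/30)² − 4·(1/6)·(-91/160) = 3481/3600 ; √disc = 59/60
  v_R = (−(23/30) + 59/60) / (2·(1/6)) = 13/20 m/s
check:
braking lasts T_s = (13/20)/3 = 0.2167 s
robot covers v_R·T_r = 0.6500·0.1000 = 0.0650 m before braking
robot under decel: 0.6500²/(2·3.0000) = 0.0704 m
human closes 2.0000·0.3167 = 0.6333 m
margins: 0.2000+0.0150+0.0600 = 0.2750 m
sum ≈ 0.0650+0.0704+0.6333+0.2750 ≈ 1.0437 m = S ✓

v_R_max = 13/20 m/s = 0.6500 m/s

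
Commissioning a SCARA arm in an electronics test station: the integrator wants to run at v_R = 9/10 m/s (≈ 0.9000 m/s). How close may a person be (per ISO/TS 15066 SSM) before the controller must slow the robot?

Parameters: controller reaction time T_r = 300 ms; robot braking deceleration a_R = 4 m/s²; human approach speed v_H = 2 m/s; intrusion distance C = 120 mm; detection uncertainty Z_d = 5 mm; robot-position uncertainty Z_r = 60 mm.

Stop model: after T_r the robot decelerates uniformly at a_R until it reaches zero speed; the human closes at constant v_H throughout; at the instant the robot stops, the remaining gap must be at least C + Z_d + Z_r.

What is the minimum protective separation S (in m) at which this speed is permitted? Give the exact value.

braking lasts T_s = (9/10)/4 = 0.2250 s
reaction-phase robot travel = 0.9000·0.3000 = 0.2700 m
robot covers 0.9000·0.2250 − ½·4.0000·0.2250² = 0.1013 m while stopping
person approaches 2.0000·(0.3000+0.2250) = 1.0500 m
C+Z_d+Z_r = 0.1200+0.0050+0.0600 = 0.1850 m
S_min ≈ 0.2700+0.1013+1.0500+0.1850  ⇒  S_min = 257/160 m

S_min = 257/160 m = 1.6062 m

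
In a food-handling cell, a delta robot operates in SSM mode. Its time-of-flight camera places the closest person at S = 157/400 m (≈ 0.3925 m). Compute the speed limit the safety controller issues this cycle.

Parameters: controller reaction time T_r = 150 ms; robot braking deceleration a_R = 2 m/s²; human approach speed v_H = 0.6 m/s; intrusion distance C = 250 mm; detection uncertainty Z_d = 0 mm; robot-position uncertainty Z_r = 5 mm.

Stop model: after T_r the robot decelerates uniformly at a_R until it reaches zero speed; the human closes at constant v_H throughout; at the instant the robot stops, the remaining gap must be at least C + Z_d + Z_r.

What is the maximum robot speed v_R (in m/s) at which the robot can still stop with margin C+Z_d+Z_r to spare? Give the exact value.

v_R_max = 1/10 m/s = 0.1000 m/s

collect terms ⇒ (1/4)·v_R² + (9/20)·v_R + (-19/400) = 0
  disc = (9/20)² − 4·(1/4)·(-19/400) = 1/4 ; √disc = 1/2
  v_R = (−(9/20) + 1/2) / (2·(1/4)) = 1/10 m/s
check:
braking lasts T_s = (1/10)/2 = 0.0500 s
reaction-phase robot travel = 0.1000·0.1500 = 0.0150 m
robot under decel: 0.1000²/(2·2.0000) = 0.0025 m
person approaches 0.6000·(0.1500+0.0500) = 0.1200 m
margins: 0.2500+0.0000+0.0050 = 0.2550 m
sum ≈ 0.0150+0.0025+0.1200+0.2550 ≈ 0.3925 m = S ✓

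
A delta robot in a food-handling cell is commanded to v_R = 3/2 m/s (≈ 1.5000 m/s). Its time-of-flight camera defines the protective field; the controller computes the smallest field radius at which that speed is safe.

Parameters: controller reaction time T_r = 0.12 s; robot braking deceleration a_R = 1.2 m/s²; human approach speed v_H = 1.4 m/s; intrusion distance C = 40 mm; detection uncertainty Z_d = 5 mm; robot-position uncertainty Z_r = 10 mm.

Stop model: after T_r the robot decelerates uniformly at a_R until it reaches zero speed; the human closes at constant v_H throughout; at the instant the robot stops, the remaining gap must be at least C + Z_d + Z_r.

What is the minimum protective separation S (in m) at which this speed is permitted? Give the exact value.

S_min = 6181/2000 m = 3.0905 m

stop time T_s = (3/2)/(6/5) = 1.2500 s
robot in T_r: 1.5000·0.1200 = 0.1800 m
robot covers 1.5000·1.2500 − ½·1.2000·1.2500² = 0.9375 m while stopping
human over T_r+T_s: 1.4000·(0.1200+1.2500) = 1.9180 m
C+Z_d+Z_r = 0.0400+0.0050+0.0100 = 0.0550 m
S_min ≈ 0.1800+0.9375+1.9180+0.0550  ⇒  S_min = 6181/2000 m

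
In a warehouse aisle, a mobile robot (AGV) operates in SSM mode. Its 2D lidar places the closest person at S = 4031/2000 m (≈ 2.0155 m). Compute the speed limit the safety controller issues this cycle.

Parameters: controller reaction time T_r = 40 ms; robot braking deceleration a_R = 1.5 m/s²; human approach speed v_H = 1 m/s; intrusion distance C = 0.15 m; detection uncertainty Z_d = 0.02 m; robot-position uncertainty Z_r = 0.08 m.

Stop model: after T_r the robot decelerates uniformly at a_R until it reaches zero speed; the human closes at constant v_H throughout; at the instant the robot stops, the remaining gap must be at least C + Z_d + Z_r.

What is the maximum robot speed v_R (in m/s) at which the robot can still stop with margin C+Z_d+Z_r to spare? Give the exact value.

v_R_max = 29/20 m/s = 1.4500 m/s

at the boundary: (1/3)·v² + (53/75)·v + (-3451/2000) = 0
  disc = (53/75)² − 4·(1/3)·(-3451/2000) = 63001/22500 ; √disc = 251/150
  v_R = (−(53/75) + 251/150) / (2·(1/3)) = 29/20 m/s
check:
stop time T_s = (29/20)/(3/2) = 0.9667 s
robot in T_r: 1.4500·0.0400 = 0.0580 m
robot covers 1.4500·0.9667 − ½·1.5000·0.9667² = 0.7008 m while stopping
person approaches 1.0000·(0.0400+0.9667) = 1.0067 m
C+Z_d+Z_r = 0.1500+0.0200+0.0800 = 0.2500 m
sum ≈ 0.0580+0.7008+1.0067+0.2500 ≈ 2.0155 m = S ✓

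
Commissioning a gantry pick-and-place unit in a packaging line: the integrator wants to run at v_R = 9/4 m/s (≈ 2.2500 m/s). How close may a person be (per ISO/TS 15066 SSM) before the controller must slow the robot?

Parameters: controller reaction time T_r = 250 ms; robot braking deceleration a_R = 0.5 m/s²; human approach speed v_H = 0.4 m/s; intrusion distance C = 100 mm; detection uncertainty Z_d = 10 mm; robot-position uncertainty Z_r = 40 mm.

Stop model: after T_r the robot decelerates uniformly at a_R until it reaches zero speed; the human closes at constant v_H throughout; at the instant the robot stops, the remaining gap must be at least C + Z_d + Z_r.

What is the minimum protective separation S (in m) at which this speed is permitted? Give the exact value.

stop time T_s = (9/4)/(1/2) = 4.5000 s
robot in T_r: 2.2500·0.2500 = 0.5625 m
robot under decel: 2.2500²/(2·0.5000) = 5.0625 m
human closes 0.4000·4.7500 = 1.9000 m
margins: 0.1000+0.0100+0.0400 = 0.1500 m
S_min ≈ 0.5625+5.0625+1.9000+0.1500  ⇒  S_min = 307/40 m

S_min = 307/40 m = 7.6750 m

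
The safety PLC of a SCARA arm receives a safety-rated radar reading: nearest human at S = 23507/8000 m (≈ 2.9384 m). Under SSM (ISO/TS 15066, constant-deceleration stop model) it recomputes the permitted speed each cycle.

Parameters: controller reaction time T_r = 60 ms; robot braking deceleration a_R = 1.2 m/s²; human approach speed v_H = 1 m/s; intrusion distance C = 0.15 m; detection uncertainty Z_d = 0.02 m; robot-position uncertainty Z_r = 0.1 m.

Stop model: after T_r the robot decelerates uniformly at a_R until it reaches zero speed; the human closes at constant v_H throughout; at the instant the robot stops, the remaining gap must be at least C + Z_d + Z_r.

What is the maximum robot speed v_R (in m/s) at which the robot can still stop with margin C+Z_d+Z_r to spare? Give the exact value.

v_R_max = 33/20 m/s = 1.6500 m/s

quadratic (5/12)·v² + (67/75)·v + (-20867/8000) = 0
  disc = (67/75)² − 4·(5/12)·(-20867/8000) = 1852321/360000 ; √disc = 1361/600
  v_R = (−(67/75) + 1361/600) / (2·(5/12)) = 33/20 m/s
check:
T_s = v_R/a_R = (33/20)/(6/5) = 1.3750 s
reaction-phase robot travel = 1.6500·0.0600 = 0.0990 m
braking distance = 1.6500²/(2·1.2000) = 1.1344 m
human over T_r+T_s: 1.0000·(0.0600+1.3750) = 1.4350 m
C+Z_d+Z_r = 0.1500+0.0200+0.1000 = 0.2700 m
sum ≈ 0.0990+1.1344+1.4350+0.2700 ≈ 2.9384 m = S ✓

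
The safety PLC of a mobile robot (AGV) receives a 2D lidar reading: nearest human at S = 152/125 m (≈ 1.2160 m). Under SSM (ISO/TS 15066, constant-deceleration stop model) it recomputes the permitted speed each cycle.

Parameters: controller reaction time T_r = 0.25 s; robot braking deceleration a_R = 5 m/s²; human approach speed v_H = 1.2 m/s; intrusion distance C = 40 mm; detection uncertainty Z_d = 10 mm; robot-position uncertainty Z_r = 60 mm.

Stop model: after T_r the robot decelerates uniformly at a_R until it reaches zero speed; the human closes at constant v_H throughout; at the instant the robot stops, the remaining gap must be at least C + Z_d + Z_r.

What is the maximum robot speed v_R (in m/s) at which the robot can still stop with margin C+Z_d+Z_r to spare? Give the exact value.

v_R_max = 13/10 m/s = 1.3000 m/s

collect terms ⇒ (1/10)·v_R² + (49/100)·v_R + (-403/500) = 0
  disc = (49/100)² − 4·(1/10)·(-403/500) = 9/16 ; √disc = 3/4
  v_R = (−(49/100) + 3/4) / (2·(1/10)) = 13/10 m/s
check:
braking lasts T_s = (13/10)/5 = 0.2600 s
robot covers v_R·T_r = 1.3000·0.2500 = 0.3250 m before braking
robot under decel: 1.3000²/(2·5.0000) = 0.1690 m
human over T_r+T_s: 1.2000·(0.2500+0.2600) = 0.6120 m
C+Z_d+Z_r = 0.0400+0.0100+0.0600 = 0.1100 m
sum ≈ 0.3250+0.1690+0.6120+0.1100 ≈ 1.2160 m = S ✓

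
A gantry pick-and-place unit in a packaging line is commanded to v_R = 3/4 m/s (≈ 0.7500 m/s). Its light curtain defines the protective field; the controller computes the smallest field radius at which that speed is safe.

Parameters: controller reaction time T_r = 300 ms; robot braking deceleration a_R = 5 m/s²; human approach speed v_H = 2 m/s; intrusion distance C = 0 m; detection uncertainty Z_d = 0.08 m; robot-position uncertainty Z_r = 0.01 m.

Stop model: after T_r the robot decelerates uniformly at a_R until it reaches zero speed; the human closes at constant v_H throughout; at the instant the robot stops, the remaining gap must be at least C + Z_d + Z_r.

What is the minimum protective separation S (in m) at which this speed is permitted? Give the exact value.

S_min = 1017/800 m = 1.2712 m

T_s = v_R/a_R = (3/4)/5 = 0.1500 s
robot covers v_R·T_r = 0.7500·0.3000 = 0.2250 m before braking
braking distance = 0.7500²/(2·5.0000) = 0.0563 m
human over T_r+T_s: 2.0000·(0.3000+0.1500) = 0.9000 m
C+Z_d+Z_r = 0.0000+0.0800+0.0100 = 0.0900 m
S_min ≈ 0.2250+0.0563+0.9000+0.0900  ⇒  S_min = 1017/800 m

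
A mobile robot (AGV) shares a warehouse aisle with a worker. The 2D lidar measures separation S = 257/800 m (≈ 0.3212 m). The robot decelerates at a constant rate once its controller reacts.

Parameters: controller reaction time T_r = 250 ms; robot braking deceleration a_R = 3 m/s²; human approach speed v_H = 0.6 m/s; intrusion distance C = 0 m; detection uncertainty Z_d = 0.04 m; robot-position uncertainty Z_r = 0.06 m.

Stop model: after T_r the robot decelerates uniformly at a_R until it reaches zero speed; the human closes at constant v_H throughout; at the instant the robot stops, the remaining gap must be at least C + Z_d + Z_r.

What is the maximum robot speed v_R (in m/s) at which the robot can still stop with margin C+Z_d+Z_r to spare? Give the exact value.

v_R_max = 3/20 m/s = 0.1500 m/s

quadratic (1/6)·v² + (9/20)·v + (-57/800) = 0
  disc = (9/20)² − 4·(1/6)·(-57/800) = 1/4 ; √disc = 1/2
  v_R = (−(9/20) + 1/2) / (2·(1/6)) = 3/20 m/s
check:
stop time T_s = (3/20)/3 = 0.0500 s
robot in T_r: 0.1500·0.2500 = 0.0375 m
braking distance = 0.1500²/(2·3.0000) = 0.0037 m
human closes 0.6000·0.3000 = 0.1800 m
residual clearance needed = 0.0000+0.0400+0.0600 = 0.1000 m
sum ≈ 0.0375+0.0037+0.1800+0.1000 ≈ 0.3212 m = S ✓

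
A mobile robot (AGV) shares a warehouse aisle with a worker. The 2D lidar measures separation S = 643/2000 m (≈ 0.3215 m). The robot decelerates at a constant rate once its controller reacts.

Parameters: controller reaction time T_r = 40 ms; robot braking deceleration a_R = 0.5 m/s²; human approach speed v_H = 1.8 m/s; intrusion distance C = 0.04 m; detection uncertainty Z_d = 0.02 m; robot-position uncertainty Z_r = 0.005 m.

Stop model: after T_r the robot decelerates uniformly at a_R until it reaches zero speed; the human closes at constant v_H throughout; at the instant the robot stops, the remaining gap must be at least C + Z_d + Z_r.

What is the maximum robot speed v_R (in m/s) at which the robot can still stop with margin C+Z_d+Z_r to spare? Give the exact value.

at the boundary: (1)·v² + (91/25)·v + (-369/2000) = 0
  disc = (91/25)² − 4·(1)·(-369/2000) = 34969/2500 ; √disc = 187/50
  v_R = (−(91/25) + 187/50) / (2·(1)) = 1/20 m/s
check:
stop time T_s = (1/20)/(1/2) = 0.1000 s
robot covers v_R·T_r = 0.0500·0.0400 = 0.0020 m before braking
robot covers 0.0500·0.1000 − ½·0.5000·0.1000² = 0.0025 m while stopping
person approaches 1.8000·(0.0400+0.1000) = 0.2520 m
margins: 0.0400+0.0200+0.0050 = 0.0650 m
sum ≈ 0.0020+0.0025+0.2520+0.0650 ≈ 0.3215 m = S ✓

v_R_max = 1/20 m/s = 0.0500 m/s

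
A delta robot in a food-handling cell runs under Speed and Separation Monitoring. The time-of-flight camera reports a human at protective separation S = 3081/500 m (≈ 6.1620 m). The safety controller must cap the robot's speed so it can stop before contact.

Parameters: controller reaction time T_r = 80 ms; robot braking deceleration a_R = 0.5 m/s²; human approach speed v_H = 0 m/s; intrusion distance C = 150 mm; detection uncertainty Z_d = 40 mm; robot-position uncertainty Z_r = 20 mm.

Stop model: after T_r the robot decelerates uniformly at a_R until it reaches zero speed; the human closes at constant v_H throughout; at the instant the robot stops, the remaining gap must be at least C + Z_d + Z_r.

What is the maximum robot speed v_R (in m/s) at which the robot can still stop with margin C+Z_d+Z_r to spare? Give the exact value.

v_R_max = 12/5 m/s = 2.4000 m/s

at the boundary: (1)·v² + (2/25)·v + (-744/125) = 0
  disc = (2/25)² − 4·(1)·(-744/125) = 14884/625 ; √disc = 122/25
  v_R = (−(2/25) + 122/25) / (2·(1)) = 12/5 m/s
check:
stop time T_s = (12/5)/(1/2) = 4.8000 s
robot covers v_R·T_r = 2.4000·0.0800 = 0.1920 m before braking
robot under decel: 2.4000²/(2·0.5000) = 5.7600 m
human closes 0.0000·4.8800 = 0.0000 m
C+Z_d+Z_r = 0.1500+0.0400+0.0200 = 0.2100 m
sum ≈ 0.1920+5.7600+0.0000+0.2100 ≈ 6.1620 m = S ✓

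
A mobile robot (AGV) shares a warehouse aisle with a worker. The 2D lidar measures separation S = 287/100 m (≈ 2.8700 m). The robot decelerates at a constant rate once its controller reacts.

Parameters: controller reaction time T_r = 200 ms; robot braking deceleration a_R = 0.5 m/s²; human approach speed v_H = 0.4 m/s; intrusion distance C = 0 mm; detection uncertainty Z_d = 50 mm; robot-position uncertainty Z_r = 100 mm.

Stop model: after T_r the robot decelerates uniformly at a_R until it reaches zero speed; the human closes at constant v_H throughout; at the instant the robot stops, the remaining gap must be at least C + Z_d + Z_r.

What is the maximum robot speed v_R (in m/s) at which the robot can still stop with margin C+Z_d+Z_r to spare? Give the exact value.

v_R_max = 6/5 m/s = 1.2000 m/s

collect terms ⇒ (1)·v_R² + (1)·v_R + (-66/25) = 0
  disc = (1)² − 4·(1)·(-66/25) = 289/25 ; √disc = 17/5
  v_R = (−(1) + 17/5) / (2·(1)) = 6/5 m/s
check:
braking lasts T_s = (6/5)/(1/2) = 2.4000 s
robot in T_r: 1.2000·0.2000 = 0.2400 m
robot covers 1.2000·2.4000 − ½·0.5000·2.4000² = 1.4400 m while stopping
person approaches 0.4000·(0.2000+2.4000) = 1.0400 m
C+Z_d+Z_r = 0.0000+0.0500+0.1000 = 0.1500 m
sum ≈ 0.2400+1.4400+1.0400+0.1500 ≈ 2.8700 m = S ✓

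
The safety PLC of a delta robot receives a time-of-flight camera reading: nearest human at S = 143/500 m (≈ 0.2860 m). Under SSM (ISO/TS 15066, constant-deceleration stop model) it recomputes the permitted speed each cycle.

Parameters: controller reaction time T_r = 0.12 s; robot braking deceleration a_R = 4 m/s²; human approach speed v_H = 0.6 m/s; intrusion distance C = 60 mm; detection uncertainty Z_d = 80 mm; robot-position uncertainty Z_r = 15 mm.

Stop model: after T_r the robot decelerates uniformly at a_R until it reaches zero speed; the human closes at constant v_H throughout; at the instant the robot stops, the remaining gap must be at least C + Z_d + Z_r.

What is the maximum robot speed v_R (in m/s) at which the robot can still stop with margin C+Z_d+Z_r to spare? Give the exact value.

collect terms ⇒ (1/8)·v_R² + (27/100)·v_R + (-59/1000) = 0
  disc = (27/100)² − 4·(1/8)·(-59/1000) = 64/625 ; √disc = 8/25
  v_R = (−(27/100) + 8/25) / (2·(1/8)) = 1/5 m/s
check:
braking lasts T_s = (1/5)/4 = 0.0500 s
robot in T_r: 0.2000·0.1200 = 0.0240 m
robot covers 0.2000·0.0500 − ½·4.0000·0.0500² = 0.0050 m while stopping
human over T_r+T_s: 0.6000·(0.1200+0.0500) = 0.1020 m
C+Z_d+Z_r = 0.0600+0.0800+0.0150 = 0.1550 m
sum ≈ 0.0240+0.0050+0.1020+0.1550 ≈ 0.2860 m = S ✓

v_R_max = 1/5 m/s = 0.2000 m/s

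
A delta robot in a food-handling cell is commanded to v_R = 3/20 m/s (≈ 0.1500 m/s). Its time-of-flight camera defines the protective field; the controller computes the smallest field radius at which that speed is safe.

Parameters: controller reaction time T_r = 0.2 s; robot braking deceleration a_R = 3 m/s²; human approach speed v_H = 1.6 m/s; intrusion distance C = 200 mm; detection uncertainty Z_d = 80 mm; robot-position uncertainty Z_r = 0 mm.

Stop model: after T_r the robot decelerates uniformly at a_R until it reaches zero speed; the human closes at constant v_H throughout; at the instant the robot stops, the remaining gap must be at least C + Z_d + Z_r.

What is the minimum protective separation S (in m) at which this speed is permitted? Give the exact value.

T_s = v_R/a_R = (3/20)/3 = 0.0500 s
robot covers v_R·T_r = 0.1500·0.2000 = 0.0300 m before braking
braking distance = 0.1500²/(2·3.0000) = 0.0037 m
human closes 1.6000·0.2500 = 0.4000 m
residual clearance needed = 0.2000+0.0800+0.0000 = 0.2800 m
S_min ≈ 0.0300+0.0037+0.4000+0.2800  ⇒  S_min = 571/800 m

S_min = 571/800 m = 0.7137 m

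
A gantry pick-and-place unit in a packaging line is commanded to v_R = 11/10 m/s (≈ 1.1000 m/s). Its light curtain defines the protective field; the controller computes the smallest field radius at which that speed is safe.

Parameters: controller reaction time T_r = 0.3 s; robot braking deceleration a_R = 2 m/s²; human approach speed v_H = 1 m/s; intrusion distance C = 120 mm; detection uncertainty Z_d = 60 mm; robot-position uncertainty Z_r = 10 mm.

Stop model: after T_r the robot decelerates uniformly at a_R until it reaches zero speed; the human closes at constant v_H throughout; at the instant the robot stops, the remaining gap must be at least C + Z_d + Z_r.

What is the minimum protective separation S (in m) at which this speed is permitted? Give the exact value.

braking lasts T_s = (11/10)/2 = 0.5500 s
reaction-phase robot travel = 1.1000·0.3000 = 0.3300 m
robot covers 1.1000·0.5500 − ½·2.0000·0.5500² = 0.3025 m while stopping
person approaches 1.0000·(0.3000+0.5500) = 0.8500 m
residual clearance needed = 0.1200+0.0600+0.0100 = 0.1900 m
S_min ≈ 0.3300+0.3025+0.8500+0.1900  ⇒  S_min = 669/400 m

S_min = 669/400 m = 1.6725 m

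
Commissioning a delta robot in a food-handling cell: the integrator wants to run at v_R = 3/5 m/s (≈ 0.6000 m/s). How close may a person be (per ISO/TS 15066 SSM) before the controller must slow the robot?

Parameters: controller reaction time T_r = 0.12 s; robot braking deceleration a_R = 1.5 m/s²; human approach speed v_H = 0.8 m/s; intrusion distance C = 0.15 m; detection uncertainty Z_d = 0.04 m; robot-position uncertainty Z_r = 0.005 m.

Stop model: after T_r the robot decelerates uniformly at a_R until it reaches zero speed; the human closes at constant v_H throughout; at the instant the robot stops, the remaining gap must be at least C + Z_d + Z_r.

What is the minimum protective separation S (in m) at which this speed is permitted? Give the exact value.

S_min = 803/1000 m = 0.8030 m

stop time T_s = (3/5)/(3/2) = 0.4000 s
reaction-phase robot travel = 0.6000·0.1200 = 0.0720 m
robot under decel: 0.6000²/(2·1.5000) = 0.1200 m
person approaches 0.8000·(0.1200+0.4000) = 0.4160 m
margins: 0.1500+0.0400+0.0050 = 0.1950 m
S_min ≈ 0.0720+0.1200+0.4160+0.1950  ⇒  S_min = 803/1000 m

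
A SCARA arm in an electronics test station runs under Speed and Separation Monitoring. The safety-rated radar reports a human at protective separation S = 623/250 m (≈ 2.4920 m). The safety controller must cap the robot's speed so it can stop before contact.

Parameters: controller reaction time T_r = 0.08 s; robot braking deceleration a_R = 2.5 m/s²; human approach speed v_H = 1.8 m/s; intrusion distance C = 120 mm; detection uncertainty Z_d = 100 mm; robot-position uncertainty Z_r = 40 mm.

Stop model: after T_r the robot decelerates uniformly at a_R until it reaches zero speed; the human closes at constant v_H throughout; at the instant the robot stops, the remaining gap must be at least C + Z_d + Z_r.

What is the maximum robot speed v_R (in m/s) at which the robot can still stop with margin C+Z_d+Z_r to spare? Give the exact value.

collect terms ⇒ (1/5)·v_R² + (4/5)·v_R + (-261/125) = 0
  disc = (4/5)² − 4·(1/5)·(-261/125) = 1444/625 ; √disc = 38/25
  v_R = (−(4/5) + 38/25) / (2·(1/5)) = 9/5 m/s
check:
stop time T_s = (9/5)/(5/2) = 0.7200 s
robot covers v_R·T_r = 1.8000·0.0800 = 0.1440 m before braking
robot under decel: 1.8000²/(2·2.5000) = 0.6480 m
human over T_r+T_s: 1.8000·(0.0800+0.7200) = 1.4400 m
margins: 0.1200+0.1000+0.0400 = 0.2600 m
sum ≈ 0.1440+0.6480+1.4400+0.2600 ≈ 2.4920 m = S ✓

v_R_max = 9/5 m/s = 1.8000 m/s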